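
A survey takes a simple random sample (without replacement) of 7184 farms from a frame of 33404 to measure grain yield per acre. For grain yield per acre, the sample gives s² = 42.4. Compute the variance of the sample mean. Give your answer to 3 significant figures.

0.00463

Under SRS without replacement, Var(ȳ) = (1 − f)·s²/n with f = n/N = 7184/33404 = 0.21506406.
Var(ȳ) = (1 − 0.21506406)·42.4/7184 = 0.78493594·0.0059020045 = 0.0046326954.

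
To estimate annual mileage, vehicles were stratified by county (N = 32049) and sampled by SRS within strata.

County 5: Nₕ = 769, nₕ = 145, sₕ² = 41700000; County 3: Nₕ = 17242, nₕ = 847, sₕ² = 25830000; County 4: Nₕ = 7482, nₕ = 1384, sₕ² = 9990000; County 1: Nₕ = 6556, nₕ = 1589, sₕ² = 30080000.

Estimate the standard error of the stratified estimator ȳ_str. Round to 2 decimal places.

Var(ȳ_str) = Σₕ Wₕ²(1 − fₕ)sₕ²/nₕ with Wₕ = Nₕ/N, N = 32049.
County 5: Wₕ = 0.02399451; term = 0.02399451²·(1 − 0.18855657)·41700000/145 = 134.35382.
County 3: Wₕ = 0.53798870; term = 0.53798870²·(1 − 0.04912423)·25830000/847 = 8392.8815.
County 4: Wₕ = 0.23345502; term = 0.23345502²·(1 − 0.18497728)·9990000/1384 = 320.63103.
County 1: Wₕ = 0.20456176; term = 0.20456176²·(1 − 0.24237340)·30080000/1589 = 600.1476.
Sum = 9448.014.
SE = √(9448.014) = 97.20.

97.20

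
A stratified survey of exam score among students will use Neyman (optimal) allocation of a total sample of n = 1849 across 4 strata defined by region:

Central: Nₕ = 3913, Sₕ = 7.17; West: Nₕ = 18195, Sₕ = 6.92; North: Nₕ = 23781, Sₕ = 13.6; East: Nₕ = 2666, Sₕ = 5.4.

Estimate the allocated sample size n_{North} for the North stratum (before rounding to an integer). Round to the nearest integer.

Neyman allocation: nₕ = n·NₕSₕ / Σⱼ NⱼSⱼ.
Σ NⱼSⱼ = 3913·7.17 + 18195·6.92 + 23781·13.6 + 2666·5.4 = 491783.61.
n_{North} = 1849·23781·13.6 / 491783.61 = 1216.

1216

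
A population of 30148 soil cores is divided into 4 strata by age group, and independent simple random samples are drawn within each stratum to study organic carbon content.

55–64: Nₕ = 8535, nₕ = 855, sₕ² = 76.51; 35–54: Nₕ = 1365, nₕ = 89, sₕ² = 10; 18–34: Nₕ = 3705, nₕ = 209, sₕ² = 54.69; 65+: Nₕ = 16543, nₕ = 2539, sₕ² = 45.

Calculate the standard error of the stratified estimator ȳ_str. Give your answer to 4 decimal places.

Var(ȳ_str) = Σₕ Wₕ²(1 − fₕ)sₕ²/nₕ with Wₕ = Nₕ/N, N = 30148.
55–64: Wₕ = 0.28310336; term = 0.28310336²·(1 − 0.10017575)·76.51/855 = 0.0064535669.
35–54: Wₕ = 0.04527664; term = 0.04527664²·(1 − 0.06520147)·10/89 = 2.15316 × 10^-4.
18–34: Wₕ = 0.12289372; term = 0.12289372²·(1 − 0.05641026)·54.69/209 = 0.003729102.
65+: Wₕ = 0.54872628; term = 0.54872628²·(1 − 0.15347881)·45/2539 = 0.0045175105.
Sum = 0.014915495.
SE = √(0.014915495) = 0.1221.

0.1221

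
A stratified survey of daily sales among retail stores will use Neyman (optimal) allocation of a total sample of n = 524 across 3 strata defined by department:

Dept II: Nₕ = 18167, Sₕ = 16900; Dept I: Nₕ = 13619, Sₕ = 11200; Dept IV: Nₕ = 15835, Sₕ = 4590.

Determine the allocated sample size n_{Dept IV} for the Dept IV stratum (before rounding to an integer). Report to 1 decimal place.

71.6

Neyman allocation: nₕ = n·NₕSₕ / Σⱼ NⱼSⱼ.
Σ NⱼSⱼ = 18167·16900 + 13619·11200 + 15835·4590 = 5.3223775 × 10^8.
n_{Dept IV} = 524·15835·4590 / (5.3223775 × 10^8) = 71.6.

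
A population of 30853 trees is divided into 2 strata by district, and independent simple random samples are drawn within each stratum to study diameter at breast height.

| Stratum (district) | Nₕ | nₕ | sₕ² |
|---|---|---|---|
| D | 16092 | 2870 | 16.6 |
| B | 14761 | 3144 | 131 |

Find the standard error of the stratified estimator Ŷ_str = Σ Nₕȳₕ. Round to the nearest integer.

2894

Var(Ŷ_str) = Σₕ Nₕ²(1 − fₕ)sₕ²/nₕ.
D: 16092²·(1 − 2870/16092)·16.6/2870 = 1.2306466 × 10^6.
B: 14761²·(1 − 3144/14761)·131/3144 = 7.144939 × 10^6.
Sum = 8.3755856 × 10^6.
SE = √(8.3755856 × 10^6) = 2894.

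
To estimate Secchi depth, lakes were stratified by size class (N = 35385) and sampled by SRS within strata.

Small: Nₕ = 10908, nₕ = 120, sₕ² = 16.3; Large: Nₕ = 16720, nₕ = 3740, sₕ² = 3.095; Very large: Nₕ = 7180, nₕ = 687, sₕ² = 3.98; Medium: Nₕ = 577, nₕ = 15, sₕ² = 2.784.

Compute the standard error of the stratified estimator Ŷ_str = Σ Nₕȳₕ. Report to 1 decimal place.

Var(Ŷ_str) = Σₕ Nₕ²(1 − fₕ)sₕ²/nₕ.
Small: 10908²·(1 − 120/10908)·16.3/120 = 1.5984256 × 10^7.
Large: 16720²·(1 − 3740/16720)·3.095/3740 = 179597.39.
Very large: 7180²·(1 − 687/7180)·3.98/687 = 270082.34.
Medium: 577²·(1 − 15/577)·2.784/15 = 60185.254.
Sum = 1.6494121 × 10^7.
SE = √(1.6494121 × 10^7) = 4061.3.

4061.3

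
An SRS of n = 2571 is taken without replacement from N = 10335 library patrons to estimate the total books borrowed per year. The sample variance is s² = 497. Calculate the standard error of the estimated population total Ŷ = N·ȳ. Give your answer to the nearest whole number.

3938

Var(Ŷ) = N²·Var(ȳ) = N²·(1 − n/N)·s²/n.
f = 2571/10335 = 0.24876633; Var(ȳ) = 0.75123367·497/2571 = 0.14522098.
Var(Ŷ) = 10335² · 0.14522098 = 1.5511376 × 10^7.
SE(Ŷ) = √(1.5511376 × 10^7) = 3938.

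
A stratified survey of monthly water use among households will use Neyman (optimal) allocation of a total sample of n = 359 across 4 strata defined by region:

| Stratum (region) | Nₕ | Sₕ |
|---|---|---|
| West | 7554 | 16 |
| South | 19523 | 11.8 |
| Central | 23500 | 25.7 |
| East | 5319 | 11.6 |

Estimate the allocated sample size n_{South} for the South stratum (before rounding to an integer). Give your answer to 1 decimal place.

81.3

Neyman allocation: nₕ = n·NₕSₕ / Σⱼ NⱼSⱼ.
Σ NⱼSⱼ = 7554·16 + 19523·11.8 + 23500·25.7 + 5319·11.6 = 1.0168858 × 10^6.
n_{South} = 359·19523·11.8 / (1.0168858 × 10^6) = 81.3.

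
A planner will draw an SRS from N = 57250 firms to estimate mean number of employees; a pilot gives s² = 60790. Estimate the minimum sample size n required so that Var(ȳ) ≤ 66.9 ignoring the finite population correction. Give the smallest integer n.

Without fpc, n₀ = s²/D = 60790/66.9 = 908.6697.
Rounding up, n = 909.

909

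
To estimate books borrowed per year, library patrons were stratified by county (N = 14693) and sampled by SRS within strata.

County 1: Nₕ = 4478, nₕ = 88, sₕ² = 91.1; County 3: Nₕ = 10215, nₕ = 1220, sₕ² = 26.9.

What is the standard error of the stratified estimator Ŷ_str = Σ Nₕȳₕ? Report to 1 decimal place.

Var(Ŷ_str) = Σₕ Nₕ²(1 − fₕ)sₕ²/nₕ.
County 1: 4478²·(1 − 88/4478)·91.1/88 = 2.0350933 × 10^7.
County 3: 10215²·(1 − 1220/10215)·26.9/1220 = 2.0259652 × 10^6.
Sum = 2.2376898 × 10^7.
SE = √(2.2376898 × 10^7) = 4730.4.

4730.4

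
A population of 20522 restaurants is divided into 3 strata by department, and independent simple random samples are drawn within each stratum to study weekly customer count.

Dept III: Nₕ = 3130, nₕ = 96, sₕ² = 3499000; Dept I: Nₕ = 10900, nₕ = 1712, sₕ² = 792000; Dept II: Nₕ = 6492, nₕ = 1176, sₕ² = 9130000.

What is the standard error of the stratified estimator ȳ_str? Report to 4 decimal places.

39.5986

Var(ȳ_str) = Σₕ Wₕ²(1 − fₕ)sₕ²/nₕ with Wₕ = Nₕ/N, N = 20522.
Dept III: Wₕ = 0.15251925; term = 0.15251925²·(1 − 0.03067093)·3499000/96 = 821.85132.
Dept I: Wₕ = 0.53113732; term = 0.53113732²·(1 − 0.15706422)·792000/1712 = 110.00933.
Dept II: Wₕ = 0.31634344; term = 0.31634344²·(1 − 0.18114603)·9130000/1176 = 636.19108.
Sum = 1568.0517.
SE = √(1568.0517) = 39.5986.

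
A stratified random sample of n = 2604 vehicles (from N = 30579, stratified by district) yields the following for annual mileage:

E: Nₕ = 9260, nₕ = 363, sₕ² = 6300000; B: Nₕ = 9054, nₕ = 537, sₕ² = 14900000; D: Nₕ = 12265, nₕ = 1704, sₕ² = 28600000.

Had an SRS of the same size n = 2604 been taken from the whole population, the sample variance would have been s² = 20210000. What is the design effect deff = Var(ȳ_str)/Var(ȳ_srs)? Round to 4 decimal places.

0.8651

Var(ȳ_str) = Σ Wₕ²(1−fₕ)sₕ²/nₕ with Wₕ = Nₕ/30579:
  E: (9260/30579)²·(1−363/9260)·6300000/363 = 1529.1213
  B: (9054/30579)²·(1−537/9054)·14900000/537 = 2288.1925
  D: (12265/30579)²·(1−1704/12265)·28600000/1704 = 2324.9974
  → Var(ȳ_str) = 6142.3112.
Var(ȳ_srs) = (1 − 2604/30579)·20210000/2604 = 7100.2256.
deff = 6142.3112 / 7100.2256 = 0.8651.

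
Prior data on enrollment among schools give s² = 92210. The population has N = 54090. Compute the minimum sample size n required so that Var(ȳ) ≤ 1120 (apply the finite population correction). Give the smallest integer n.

Without fpc, n₀ = s²/D = 92210/1120 = 82.3304.
With fpc, (1 − n/N)·s²/n ≤ D requires n ≥ n₀/(1 + n₀/N) = 82.3304/(1 + 82.3304/54090) = 82.2053.
Rounding up, n = 83.

83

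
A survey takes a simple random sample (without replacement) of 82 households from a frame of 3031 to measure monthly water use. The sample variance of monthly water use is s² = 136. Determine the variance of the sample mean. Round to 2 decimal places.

Under SRS without replacement, Var(ȳ) = (1 − f)·s²/n with f = n/N = 82/3031 = 0.02705378.
Var(ȳ) = (1 − 0.02705378)·136/82 = 0.97294622·1.6585366 = 1.6136669.

1.61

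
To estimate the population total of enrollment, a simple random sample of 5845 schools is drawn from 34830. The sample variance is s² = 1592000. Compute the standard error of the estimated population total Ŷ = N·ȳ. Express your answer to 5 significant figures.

524380

Var(Ŷ) = N²·Var(ȳ) = N²·(1 − n/N)·s²/n.
f = 5845/34830 = 0.16781510; Var(ȳ) = 0.83218490·1592000/5845 = 226.66182.
Var(Ŷ) = 34830² · 226.66182 = 2.7497 × 10^11.
SE(Ŷ) = √(2.7497 × 10^11) = 524380.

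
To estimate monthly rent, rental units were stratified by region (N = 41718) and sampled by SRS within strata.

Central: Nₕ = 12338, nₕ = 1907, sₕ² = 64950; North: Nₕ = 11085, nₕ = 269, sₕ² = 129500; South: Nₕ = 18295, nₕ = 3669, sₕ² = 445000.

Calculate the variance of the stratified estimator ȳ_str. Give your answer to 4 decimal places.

54.3306

Var(ȳ_str) = Σₕ Wₕ²(1 − fₕ)sₕ²/nₕ with Wₕ = Nₕ/N, N = 41718.
Central: Wₕ = 0.29574764; term = 0.29574764²·(1 − 0.15456314)·64950/1907 = 2.5185595.
North: Wₕ = 0.26571264; term = 0.26571264²·(1 − 0.02426703)·129500/269 = 33.164458.
South: Wₕ = 0.43853972; term = 0.43853972²·(1 − 0.20054660)·445000/3669 = 18.647616.
Sum = 54.330634.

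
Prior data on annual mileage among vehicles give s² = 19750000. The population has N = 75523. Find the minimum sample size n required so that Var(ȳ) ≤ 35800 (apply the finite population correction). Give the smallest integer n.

548

Without fpc, n₀ = s²/D = 19750000/35800 = 551.6760.
With fpc, (1 − n/N)·s²/n ≤ D requires n ≥ n₀/(1 + n₀/N) = 551.6760/(1 + 551.6760/75523) = 547.6754.
Rounding up, n = 548.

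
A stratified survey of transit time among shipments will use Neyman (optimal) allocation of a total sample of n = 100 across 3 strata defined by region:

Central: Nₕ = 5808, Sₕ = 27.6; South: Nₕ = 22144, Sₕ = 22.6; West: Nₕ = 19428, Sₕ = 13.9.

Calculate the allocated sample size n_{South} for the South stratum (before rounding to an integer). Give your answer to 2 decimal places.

Neyman allocation: nₕ = n·NₕSₕ / Σⱼ NⱼSⱼ.
Σ NⱼSⱼ = 5808·27.6 + 22144·22.6 + 19428·13.9 = 930804.4.
n_{South} = 100·22144·22.6 / 930804.4 = 53.77.

53.77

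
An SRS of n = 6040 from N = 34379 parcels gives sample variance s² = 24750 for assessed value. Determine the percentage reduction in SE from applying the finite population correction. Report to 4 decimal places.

9.2084

f = n/N = 6040/34379 = 0.17568865.
SE_no-fpc = √(s²/n) = 2.0242732; SE_fpc = √((1−f)s²/n) = 1.8378699.
Ratio = √(1−f) = 0.90791594. Reduction = 100·(1 − 0.90791594) = 9.2084%.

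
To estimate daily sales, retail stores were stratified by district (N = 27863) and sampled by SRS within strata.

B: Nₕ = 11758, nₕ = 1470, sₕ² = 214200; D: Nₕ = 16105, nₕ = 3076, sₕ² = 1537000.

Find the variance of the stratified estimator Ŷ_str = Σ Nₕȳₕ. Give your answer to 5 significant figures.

1.2247 × 10^11

Var(Ŷ_str) = Σₕ Nₕ²(1 − fₕ)sₕ²/nₕ.
B: 11758²·(1 − 1470/11758)·214200/1470 = 1.7626519 × 10^10.
D: 16105²·(1 − 3076/16105)·1537000/3076 = 1.0484781 × 10^11.
Sum = 1.2247433 × 10^11.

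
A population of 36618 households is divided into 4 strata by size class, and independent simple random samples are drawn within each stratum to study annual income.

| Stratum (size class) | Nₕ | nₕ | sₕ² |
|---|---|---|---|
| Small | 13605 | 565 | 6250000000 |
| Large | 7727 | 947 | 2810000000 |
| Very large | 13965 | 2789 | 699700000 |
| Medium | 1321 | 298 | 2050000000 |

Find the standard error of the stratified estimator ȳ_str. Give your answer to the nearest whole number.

1271

Var(ȳ_str) = Σₕ Wₕ²(1 − fₕ)sₕ²/nₕ with Wₕ = Nₕ/N, N = 36618.
Small: Wₕ = 0.37153859; term = 0.37153859²·(1 − 0.04152885)·6250000000/565 = 1.4635867 × 10^6.
Large: Wₕ = 0.21101644; term = 0.21101644²·(1 − 0.12255727)·2810000000/947 = 115933.17.
Very large: Wₕ = 0.38136982; term = 0.38136982²·(1 − 0.19971357)·699700000/2789 = 29201.251.
Medium: Wₕ = 0.03607515; term = 0.03607515²·(1 − 0.22558668)·2050000000/298 = 6933.0895.
Sum = 1.6156542 × 10^6.
SE = √(1.6156542 × 10^6) = 1271.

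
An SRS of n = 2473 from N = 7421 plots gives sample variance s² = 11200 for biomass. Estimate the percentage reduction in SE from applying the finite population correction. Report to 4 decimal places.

f = n/N = 2473/7421 = 0.33324350.
SE_no-fpc = √(s²/n) = 2.1281241; SE_fpc = √((1−f)s²/n) = 1.7377231.
Ratio = √(1−f) = 0.81655159. Reduction = 100·(1 − 0.81655159) = 18.3448%.

18.3448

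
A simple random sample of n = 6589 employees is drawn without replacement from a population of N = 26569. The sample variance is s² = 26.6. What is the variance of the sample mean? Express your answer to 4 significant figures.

0.003036

Under SRS without replacement, Var(ȳ) = (1 − f)·s²/n with f = n/N = 6589/26569 = 0.24799578.
Var(ȳ) = (1 − 0.24799578)·26.6/6589 = 0.75200422·0.0040370314 = 0.0030358646.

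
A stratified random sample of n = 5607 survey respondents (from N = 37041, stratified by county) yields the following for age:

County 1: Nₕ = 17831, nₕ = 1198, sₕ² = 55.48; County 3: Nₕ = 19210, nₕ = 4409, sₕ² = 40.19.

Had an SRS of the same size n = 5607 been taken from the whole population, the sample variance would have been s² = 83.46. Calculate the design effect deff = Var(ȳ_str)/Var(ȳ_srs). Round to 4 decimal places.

0.9420

Var(ȳ_str) = Σ Wₕ²(1−fₕ)sₕ²/nₕ with Wₕ = Nₕ/37041:
  County 1: (17831/37041)²·(1−1198/17831)·55.48/1198 = 0.010010609
  County 3: (19210/37041)²·(1−4409/19210)·40.19/4409 = 0.0018889955
  → Var(ȳ_str) = 0.011899605.
Var(ȳ_srs) = (1 − 5607/37041)·83.46/5607 = 0.012631786.
deff = 0.011899605 / 0.012631786 = 0.9420.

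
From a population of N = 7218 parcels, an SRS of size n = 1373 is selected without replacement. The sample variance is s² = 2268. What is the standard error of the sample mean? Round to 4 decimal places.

Under SRS without replacement, Var(ȳ) = (1 − f)·s²/n with f = n/N = 1373/7218 = 0.19021890.
Var(ȳ) = (1 − 0.19021890)·2268/1373 = 0.80978110·1.6518572 = 1.3376428.
SE(ȳ) = √(1.3376428) = 1.1566.

1.1566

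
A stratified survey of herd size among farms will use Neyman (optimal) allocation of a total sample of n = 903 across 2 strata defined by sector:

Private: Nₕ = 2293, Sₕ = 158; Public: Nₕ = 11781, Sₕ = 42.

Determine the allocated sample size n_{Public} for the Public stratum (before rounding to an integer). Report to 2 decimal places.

Neyman allocation: nₕ = n·NₕSₕ / Σⱼ NⱼSⱼ.
Σ NⱼSⱼ = 2293·158 + 11781·42 = 857096.
n_{Public} = 903·11781·42 / 857096 = 521.30.

521.30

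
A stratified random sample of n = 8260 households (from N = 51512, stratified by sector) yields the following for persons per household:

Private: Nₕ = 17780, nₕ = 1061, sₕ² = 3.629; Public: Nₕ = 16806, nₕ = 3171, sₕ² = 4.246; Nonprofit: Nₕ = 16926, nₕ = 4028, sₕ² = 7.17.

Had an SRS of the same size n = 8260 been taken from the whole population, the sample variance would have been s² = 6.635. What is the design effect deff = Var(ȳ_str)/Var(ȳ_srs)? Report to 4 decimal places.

0.9567

Var(ȳ_str) = Σ Wₕ²(1−fₕ)sₕ²/nₕ with Wₕ = Nₕ/51512:
  Private: (17780/51512)²·(1−1061/17780)·3.629/1061 = 3.8317469 × 10^-4
  Public: (16806/51512)²·(1−3171/16806)·4.246/3171 = 1.1563423 × 10^-4
  Nonprofit: (16926/51512)²·(1−4028/16926)·7.17/4028 = 1.4645007 × 10^-4
  → Var(ȳ_str) = 6.4525899 × 10^-4.
Var(ȳ_srs) = (1 − 8260/51512)·6.635/8260 = 6.7446383 × 10^-4.
deff = (6.4525899 × 10^-4) / (6.7446383 × 10^-4) = 0.9567.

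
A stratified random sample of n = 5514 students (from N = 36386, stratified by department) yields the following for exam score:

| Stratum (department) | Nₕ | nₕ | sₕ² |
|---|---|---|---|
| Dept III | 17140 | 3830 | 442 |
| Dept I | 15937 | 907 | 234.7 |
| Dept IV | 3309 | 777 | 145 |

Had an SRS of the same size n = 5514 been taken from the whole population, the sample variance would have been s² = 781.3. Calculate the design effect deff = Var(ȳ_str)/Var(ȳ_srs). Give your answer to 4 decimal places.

Var(ȳ_str) = Σ Wₕ²(1−fₕ)sₕ²/nₕ with Wₕ = Nₕ/36386:
  Dept III: (17140/36386)²·(1−3830/17140)·442/3830 = 0.019885831
  Dept I: (15937/36386)²·(1−907/15937)·234.7/907 = 0.046816908
  Dept IV: (3309/36386)²·(1−777/3309)·145/777 = 0.0011809699
  → Var(ȳ_str) = 0.067883709.
Var(ȳ_srs) = (1 − 5514/36386)·781.3/5514 = 0.12022133.
deff = 0.067883709 / 0.12022133 = 0.5647.

0.5647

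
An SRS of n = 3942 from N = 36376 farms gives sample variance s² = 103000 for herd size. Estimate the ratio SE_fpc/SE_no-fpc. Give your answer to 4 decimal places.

f = n/N = 3942/36376 = 0.10836815.
SE_no-fpc = √(s²/n) = 5.1116405; SE_fpc = √((1−f)s²/n) = 4.8267309.
Ratio = √(1−f) = 0.94426259.

0.9443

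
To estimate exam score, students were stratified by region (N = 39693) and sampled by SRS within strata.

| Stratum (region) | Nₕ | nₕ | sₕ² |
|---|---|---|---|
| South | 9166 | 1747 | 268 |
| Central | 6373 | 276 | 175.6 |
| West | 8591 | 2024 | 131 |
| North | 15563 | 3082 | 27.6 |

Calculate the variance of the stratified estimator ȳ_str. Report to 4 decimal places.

0.0257

Var(ȳ_str) = Σₕ Wₕ²(1 − fₕ)sₕ²/nₕ with Wₕ = Nₕ/N, N = 39693.
South: Wₕ = 0.23092233; term = 0.23092233²·(1 − 0.19059568)·268/1747 = 0.006621239.
Central: Wₕ = 0.16055728; term = 0.16055728²·(1 − 0.04330770)·175.6/276 = 0.015690894.
West: Wₕ = 0.21643615; term = 0.21643615²·(1 − 0.23559539)·131/2024 = 0.0023176277.
North: Wₕ = 0.39208425; term = 0.39208425²·(1 − 0.19803380)·27.6/3082 = 0.0011040565.
Sum = 0.025733817.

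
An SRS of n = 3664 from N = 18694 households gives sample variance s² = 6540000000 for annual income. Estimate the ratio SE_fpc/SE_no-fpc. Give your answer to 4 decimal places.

f = n/N = 3664/18694 = 0.19599872.
SE_no-fpc = √(s²/n) = 1336.0144; SE_fpc = √((1−f)s²/n) = 1197.9523.
Ratio = √(1−f) = 0.89666119.

0.8967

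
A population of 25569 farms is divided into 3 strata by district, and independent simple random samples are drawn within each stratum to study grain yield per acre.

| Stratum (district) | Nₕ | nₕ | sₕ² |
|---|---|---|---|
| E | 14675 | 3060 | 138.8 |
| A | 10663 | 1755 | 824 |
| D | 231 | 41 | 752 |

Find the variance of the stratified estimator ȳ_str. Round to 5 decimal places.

0.08127

Var(ȳ_str) = Σₕ Wₕ²(1 − fₕ)sₕ²/nₕ with Wₕ = Nₕ/N, N = 25569.
E: Wₕ = 0.57393719; term = 0.57393719²·(1 − 0.20851789)·138.8/3060 = 0.011826.
A: Wₕ = 0.41702843; term = 0.41702843²·(1 − 0.16458783)·824/1755 = 0.068215367.
D: Wₕ = 0.00903438; term = 0.00903438²·(1 − 0.17748918)·752/41 = 0.0012313232.
Sum = 0.08127269.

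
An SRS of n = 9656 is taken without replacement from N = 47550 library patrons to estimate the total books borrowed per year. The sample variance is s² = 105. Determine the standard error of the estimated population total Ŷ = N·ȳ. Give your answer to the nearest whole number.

Var(Ŷ) = N²·Var(ȳ) = N²·(1 − n/N)·s²/n.
f = 9656/47550 = 0.20307045; Var(ȳ) = 0.79692955·105/9656 = 0.008665866.
Var(Ŷ) = 47550² · 0.008665866 = 1.9593545 × 10^7.
SE(Ŷ) = √(1.9593545 × 10^7) = 4426.

4426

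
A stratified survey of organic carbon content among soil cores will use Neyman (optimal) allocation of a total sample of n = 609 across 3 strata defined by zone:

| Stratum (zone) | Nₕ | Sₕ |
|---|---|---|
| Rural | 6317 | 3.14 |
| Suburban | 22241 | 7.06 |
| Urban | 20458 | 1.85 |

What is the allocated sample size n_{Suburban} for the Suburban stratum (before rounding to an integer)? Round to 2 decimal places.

445.39

Neyman allocation: nₕ = n·NₕSₕ / Σⱼ NⱼSⱼ.
Σ NⱼSⱼ = 6317·3.14 + 22241·7.06 + 20458·1.85 = 214704.14.
n_{Suburban} = 609·22241·7.06 / 214704.14 = 445.39.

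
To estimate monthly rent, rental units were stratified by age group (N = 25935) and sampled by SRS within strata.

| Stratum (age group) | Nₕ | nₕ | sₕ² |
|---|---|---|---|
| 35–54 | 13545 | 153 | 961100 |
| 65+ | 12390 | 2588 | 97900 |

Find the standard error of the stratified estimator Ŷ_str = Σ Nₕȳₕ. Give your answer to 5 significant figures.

1.0696 × 10^6

Var(Ŷ_str) = Σₕ Nₕ²(1 − fₕ)sₕ²/nₕ.
35–54: 13545²·(1 − 153/13545)·961100/153 = 1.1394666 × 10^12.
65+: 12390²·(1 − 2588/12390)·97900/2588 = 4.5941421 × 10^9.
Sum = 1.1440607 × 10^12.
SE = √(1.1440607 × 10^12) = 1.0696 × 10^6.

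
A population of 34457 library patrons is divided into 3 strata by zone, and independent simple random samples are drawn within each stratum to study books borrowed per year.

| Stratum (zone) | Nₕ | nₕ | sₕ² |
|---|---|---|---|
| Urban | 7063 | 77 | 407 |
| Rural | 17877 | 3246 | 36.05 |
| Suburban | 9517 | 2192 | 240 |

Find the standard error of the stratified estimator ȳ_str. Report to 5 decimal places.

0.47806

Var(ȳ_str) = Σₕ Wₕ²(1 − fₕ)sₕ²/nₕ with Wₕ = Nₕ/N, N = 34457.
Urban: Wₕ = 0.20498012; term = 0.20498012²·(1 − 0.01090188)·407/77 = 0.21966787.
Rural: Wₕ = 0.51882056; term = 0.51882056²·(1 − 0.18157409)·36.05/3246 = 0.0024466423.
Suburban: Wₕ = 0.27619932; term = 0.27619932²·(1 − 0.23032468)·240/2192 = 0.0064287045.
Sum = 0.22854322.
SE = √(0.22854322) = 0.47806.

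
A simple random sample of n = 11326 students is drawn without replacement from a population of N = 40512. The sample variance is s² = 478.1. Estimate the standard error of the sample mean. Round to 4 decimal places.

0.1744

Under SRS without replacement, Var(ȳ) = (1 − f)·s²/n with f = n/N = 11326/40512 = 0.27957148.
Var(ȳ) = (1 − 0.27957148)·478.1/11326 = 0.72042852·0.042212608 = 0.030411167.
SE(ȳ) = √(0.030411167) = 0.1744.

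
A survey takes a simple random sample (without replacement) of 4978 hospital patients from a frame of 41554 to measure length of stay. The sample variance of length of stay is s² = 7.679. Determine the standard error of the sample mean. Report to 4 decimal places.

Under SRS without replacement, Var(ȳ) = (1 − f)·s²/n with f = n/N = 4978/41554 = 0.11979593.
Var(ȳ) = (1 − 0.11979593)·7.679/4978 = 0.88020407·0.0015425874 = 0.0013577917.
SE(ȳ) = √(0.0013577917) = 0.0368.

0.0368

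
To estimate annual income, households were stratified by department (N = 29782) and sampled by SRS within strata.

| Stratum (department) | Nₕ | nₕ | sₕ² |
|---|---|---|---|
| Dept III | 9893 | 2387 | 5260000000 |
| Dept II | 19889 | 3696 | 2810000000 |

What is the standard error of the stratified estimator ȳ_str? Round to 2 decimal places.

678.64

Var(ȳ_str) = Σₕ Wₕ²(1 − fₕ)sₕ²/nₕ with Wₕ = Nₕ/N, N = 29782.
Dept III: Wₕ = 0.33218051; term = 0.33218051²·(1 − 0.24128171)·5260000000/2387 = 184485.47.
Dept II: Wₕ = 0.66781949; term = 0.66781949²·(1 − 0.18583136)·2810000000/3696 = 276062.17.
Sum = 460547.64.
SE = √(460547.64) = 678.64.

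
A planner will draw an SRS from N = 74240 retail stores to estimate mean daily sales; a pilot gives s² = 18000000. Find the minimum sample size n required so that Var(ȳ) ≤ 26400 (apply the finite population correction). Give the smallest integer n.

Without fpc, n₀ = s²/D = 18000000/26400 = 681.8182.
With fpc, (1 − n/N)·s²/n ≤ D requires n ≥ n₀/(1 + n₀/N) = 681.8182/(1 + 681.8182/74240) = 675.6134.
Rounding up, n = 676.

676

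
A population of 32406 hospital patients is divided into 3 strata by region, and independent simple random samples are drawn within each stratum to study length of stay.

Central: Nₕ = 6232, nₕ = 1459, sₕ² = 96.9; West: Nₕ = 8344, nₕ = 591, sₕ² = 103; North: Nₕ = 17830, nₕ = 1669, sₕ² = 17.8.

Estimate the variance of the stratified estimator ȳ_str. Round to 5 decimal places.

Var(ȳ_str) = Σₕ Wₕ²(1 − fₕ)sₕ²/nₕ with Wₕ = Nₕ/N, N = 32406.
Central: Wₕ = 0.19231007; term = 0.19231007²·(1 − 0.23411425)·96.9/1459 = 0.0018812067.
West: Wₕ = 0.25748318; term = 0.25748318²·(1 − 0.07082934)·103/591 = 0.010736011.
North: Wₕ = 0.55020675; term = 0.55020675²·(1 − 0.09360628)·17.8/1669 = 0.0029263912.
Sum = 0.015543609.

0.01554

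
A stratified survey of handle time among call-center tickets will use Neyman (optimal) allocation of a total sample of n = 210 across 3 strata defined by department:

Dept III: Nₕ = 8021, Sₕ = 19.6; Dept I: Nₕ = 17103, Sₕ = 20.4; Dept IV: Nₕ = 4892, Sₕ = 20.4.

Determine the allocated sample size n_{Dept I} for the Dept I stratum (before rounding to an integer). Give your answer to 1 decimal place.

Neyman allocation: nₕ = n·NₕSₕ / Σⱼ NⱼSⱼ.
Σ NⱼSⱼ = 8021·19.6 + 17103·20.4 + 4892·20.4 = 605909.6.
n_{Dept I} = 210·17103·20.4 / 605909.6 = 120.9.

120.9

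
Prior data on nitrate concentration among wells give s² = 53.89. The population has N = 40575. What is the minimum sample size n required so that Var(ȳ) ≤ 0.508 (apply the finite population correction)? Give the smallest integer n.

Without fpc, n₀ = s²/D = 53.89/0.508 = 106.0827.
With fpc, (1 − n/N)·s²/n ≤ D requires n ≥ n₀/(1 + n₀/N) = 106.0827/(1 + 106.0827/40575) = 105.8061.
Rounding up, n = 106.

106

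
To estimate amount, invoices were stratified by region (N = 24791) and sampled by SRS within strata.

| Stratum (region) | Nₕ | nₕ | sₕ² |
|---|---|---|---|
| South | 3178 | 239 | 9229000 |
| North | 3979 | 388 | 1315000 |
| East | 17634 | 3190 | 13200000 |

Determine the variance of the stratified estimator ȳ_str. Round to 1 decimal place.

2380.5

Var(ȳ_str) = Σₕ Wₕ²(1 − fₕ)sₕ²/nₕ with Wₕ = Nₕ/N, N = 24791.
South: Wₕ = 0.12819168; term = 0.12819168²·(1 − 0.07520453)·9229000/239 = 586.84328.
North: Wₕ = 0.16050180; term = 0.16050180²·(1 − 0.09751194)·1315000/388 = 78.794387.
East: Wₕ = 0.71130652; term = 0.71130652²·(1 − 0.18090053)·13200000/3190 = 1714.879.
Sum = 2380.5167.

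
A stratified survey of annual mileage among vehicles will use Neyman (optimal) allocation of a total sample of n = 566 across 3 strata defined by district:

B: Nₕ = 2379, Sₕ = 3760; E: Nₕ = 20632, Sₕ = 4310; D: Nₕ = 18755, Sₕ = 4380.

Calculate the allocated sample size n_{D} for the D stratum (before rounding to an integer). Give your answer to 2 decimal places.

Neyman allocation: nₕ = n·NₕSₕ / Σⱼ NⱼSⱼ.
Σ NⱼSⱼ = 2379·3760 + 20632·4310 + 18755·4380 = 1.8001586 × 10^8.
n_{D} = 566·18755·4380 / (1.8001586 × 10^8) = 258.28.

258.28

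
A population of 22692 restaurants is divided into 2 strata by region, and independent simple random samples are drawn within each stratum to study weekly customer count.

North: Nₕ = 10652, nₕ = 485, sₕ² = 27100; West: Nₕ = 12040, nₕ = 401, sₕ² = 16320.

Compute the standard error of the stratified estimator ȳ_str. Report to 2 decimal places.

4.78

Var(ȳ_str) = Σₕ Wₕ²(1 − fₕ)sₕ²/nₕ with Wₕ = Nₕ/N, N = 22692.
North: Wₕ = 0.46941653; term = 0.46941653²·(1 − 0.04553136)·27100/485 = 11.751843.
West: Wₕ = 0.53058347; term = 0.53058347²·(1 − 0.03330565)·16320/401 = 11.075731.
Sum = 22.827574.
SE = √(22.827574) = 4.78.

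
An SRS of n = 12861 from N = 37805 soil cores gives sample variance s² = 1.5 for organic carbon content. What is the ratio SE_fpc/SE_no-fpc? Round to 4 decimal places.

0.8123

f = n/N = 12861/37805 = 0.34019310.
SE_no-fpc = √(s²/n) = 0.010799615; SE_fpc = √((1−f)s²/n) = 0.0087723649.
Ratio = √(1−f) = 0.81228499.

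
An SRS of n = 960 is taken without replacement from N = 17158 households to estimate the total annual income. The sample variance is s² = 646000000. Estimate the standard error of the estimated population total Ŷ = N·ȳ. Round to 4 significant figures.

1.368 × 10^7

Var(Ŷ) = N²·Var(ȳ) = N²·(1 − n/N)·s²/n.
f = 960/17158 = 0.05595058; Var(ȳ) = 0.94404942·646000000/960 = 635266.59.
Var(Ŷ) = 17158² · 635266.59 = 1.8702056 × 10^14.
SE(Ŷ) = √(1.8702056 × 10^14) = 1.368 × 10^7.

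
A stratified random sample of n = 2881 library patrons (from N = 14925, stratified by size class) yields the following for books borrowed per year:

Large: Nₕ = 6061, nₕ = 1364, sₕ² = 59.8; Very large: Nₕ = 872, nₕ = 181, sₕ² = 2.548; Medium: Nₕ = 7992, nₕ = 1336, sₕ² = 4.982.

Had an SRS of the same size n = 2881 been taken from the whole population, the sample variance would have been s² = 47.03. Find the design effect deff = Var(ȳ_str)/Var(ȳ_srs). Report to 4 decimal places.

Var(ȳ_str) = Σ Wₕ²(1−fₕ)sₕ²/nₕ with Wₕ = Nₕ/14925:
  Large: (6061/14925)²·(1−1364/6061)·59.8/1364 = 0.0056030304
  Very large: (872/14925)²·(1−181/872)·2.548/181 = 3.8079102 × 10^-5
  Medium: (7992/14925)²·(1−1336/7992)·4.982/1336 = 8.9050707 × 10^-4
  → Var(ȳ_str) = 0.0065316166.
Var(ȳ_srs) = (1 − 2881/14925)·47.03/2881 = 0.013173104.
deff = 0.0065316166 / 0.013173104 = 0.4958.

0.4958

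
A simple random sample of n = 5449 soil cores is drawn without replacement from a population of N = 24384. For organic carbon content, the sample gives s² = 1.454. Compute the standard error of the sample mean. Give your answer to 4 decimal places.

Under SRS without replacement, Var(ȳ) = (1 − f)·s²/n with f = n/N = 5449/24384 = 0.22346621.
Var(ȳ) = (1 − 0.22346621)·1.454/5449 = 0.77653379·2.6683795 × 10^-4 = 2.0720869 × 10^-4.
SE(ȳ) = √(2.0720869 × 10^-4) = 0.0144.

0.0144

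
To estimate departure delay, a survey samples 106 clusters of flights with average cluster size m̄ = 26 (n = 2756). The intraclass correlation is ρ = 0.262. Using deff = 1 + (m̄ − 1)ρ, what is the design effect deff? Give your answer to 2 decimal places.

7.55

deff = 1 + (26 − 1)·0.262 = 1 + 6.55 = 7.55.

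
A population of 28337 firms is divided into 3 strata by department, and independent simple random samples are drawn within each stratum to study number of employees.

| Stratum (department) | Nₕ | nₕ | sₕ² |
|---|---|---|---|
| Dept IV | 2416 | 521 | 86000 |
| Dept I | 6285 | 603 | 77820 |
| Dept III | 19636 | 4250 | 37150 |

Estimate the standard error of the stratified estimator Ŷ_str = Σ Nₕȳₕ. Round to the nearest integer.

89473

Var(Ŷ_str) = Σₕ Nₕ²(1 − fₕ)sₕ²/nₕ.
Dept IV: 2416²·(1 − 521/2416)·86000/521 = 7.5573036 × 10^8.
Dept I: 6285²·(1 − 603/6285)·77820/603 = 4.6087211 × 10^9.
Dept III: 19636²·(1 − 4250/19636)·37150/4250 = 2.6408798 × 10^9.
Sum = 8.0053313 × 10^9.
SE = √(8.0053313 × 10^9) = 89473.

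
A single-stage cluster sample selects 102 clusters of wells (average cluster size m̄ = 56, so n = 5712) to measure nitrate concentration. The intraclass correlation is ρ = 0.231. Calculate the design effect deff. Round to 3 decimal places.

deff = 1 + (56 − 1)·0.231 = 1 + 12.705 = 13.705.

13.705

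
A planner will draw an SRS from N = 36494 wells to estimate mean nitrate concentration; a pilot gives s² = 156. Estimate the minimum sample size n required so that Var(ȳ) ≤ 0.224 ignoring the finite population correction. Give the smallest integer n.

697

Without fpc, n₀ = s²/D = 156/0.224 = 696.4286.
Rounding up, n = 697.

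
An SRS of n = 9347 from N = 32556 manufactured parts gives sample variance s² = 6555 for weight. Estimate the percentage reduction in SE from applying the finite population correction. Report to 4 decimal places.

f = n/N = 9347/32556 = 0.28710530.
SE_no-fpc = √(s²/n) = 0.8374333; SE_fpc = √((1−f)s²/n) = 0.70707083.
Ratio = √(1−f) = 0.84433092. Reduction = 100·(1 − 0.84433092) = 15.5669%.

15.5669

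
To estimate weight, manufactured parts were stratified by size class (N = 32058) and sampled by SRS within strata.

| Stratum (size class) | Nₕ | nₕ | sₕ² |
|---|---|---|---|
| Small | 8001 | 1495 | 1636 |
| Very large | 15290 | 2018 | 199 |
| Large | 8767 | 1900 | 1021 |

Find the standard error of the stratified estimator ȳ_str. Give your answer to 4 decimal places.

0.3262

Var(ȳ_str) = Σₕ Wₕ²(1 − fₕ)sₕ²/nₕ with Wₕ = Nₕ/N, N = 32058.
Small: Wₕ = 0.24957889; term = 0.24957889²·(1 − 0.18685164)·1636/1495 = 0.055427793.
Very large: Wₕ = 0.47694803; term = 0.47694803²·(1 − 0.13198169)·199/2018 = 0.019471658.
Large: Wₕ = 0.27347308; term = 0.27347308²·(1 − 0.21672180)·1021/1900 = 0.03147874.
Sum = 0.10637819.
SE = √(0.10637819) = 0.3262.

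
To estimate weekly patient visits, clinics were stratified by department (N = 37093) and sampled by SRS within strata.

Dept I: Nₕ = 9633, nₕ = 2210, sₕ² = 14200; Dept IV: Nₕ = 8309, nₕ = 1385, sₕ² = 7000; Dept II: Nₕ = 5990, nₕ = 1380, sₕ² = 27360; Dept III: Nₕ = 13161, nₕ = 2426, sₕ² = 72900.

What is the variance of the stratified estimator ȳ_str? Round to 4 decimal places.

4.0288

Var(ȳ_str) = Σₕ Wₕ²(1 − fₕ)sₕ²/nₕ with Wₕ = Nₕ/N, N = 37093.
Dept I: Wₕ = 0.25969860; term = 0.25969860²·(1 − 0.22941970)·14200/2210 = 0.33392826.
Dept IV: Wₕ = 0.22400453; term = 0.22400453²·(1 − 0.16668673)·7000/1385 = 0.21133439.
Dept II: Wₕ = 0.16148599; term = 0.16148599²·(1 − 0.23038397)·27360/1380 = 0.39790632.
Dept III: Wₕ = 0.35481088; term = 0.35481088²·(1 − 0.18433250)·72900/2426 = 3.0856293.
Sum = 4.0287983.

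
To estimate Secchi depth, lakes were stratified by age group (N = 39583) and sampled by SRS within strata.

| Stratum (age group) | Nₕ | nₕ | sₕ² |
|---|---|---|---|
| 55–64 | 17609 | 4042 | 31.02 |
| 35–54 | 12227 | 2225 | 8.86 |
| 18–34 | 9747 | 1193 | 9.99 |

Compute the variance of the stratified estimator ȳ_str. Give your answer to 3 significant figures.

Var(ȳ_str) = Σₕ Wₕ²(1 − fₕ)sₕ²/nₕ with Wₕ = Nₕ/N, N = 39583.
55–64: Wₕ = 0.44486269; term = 0.44486269²·(1 − 0.22954171)·31.02/4042 = 0.0011701636.
35–54: Wₕ = 0.30889523; term = 0.30889523²·(1 − 0.18197432)·8.86/2225 = 3.1080862 × 10^-4.
18–34: Wₕ = 0.24624207; term = 0.24624207²·(1 − 0.12239663)·9.99/1193 = 4.4560273 × 10^-4.
Sum = 0.001926575.

0.00193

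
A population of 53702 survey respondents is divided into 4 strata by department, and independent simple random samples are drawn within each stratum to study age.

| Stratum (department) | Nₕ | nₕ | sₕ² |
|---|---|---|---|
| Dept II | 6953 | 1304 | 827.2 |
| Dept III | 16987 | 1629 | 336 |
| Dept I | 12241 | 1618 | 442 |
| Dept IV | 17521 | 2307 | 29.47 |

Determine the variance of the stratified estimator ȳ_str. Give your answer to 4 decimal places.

Var(ȳ_str) = Σₕ Wₕ²(1 − fₕ)sₕ²/nₕ with Wₕ = Nₕ/N, N = 53702.
Dept II: Wₕ = 0.12947376; term = 0.12947376²·(1 − 0.18754494)·827.2/1304 = 0.0086396434.
Dept III: Wₕ = 0.31631969; term = 0.31631969²·(1 − 0.09589686)·336/1629 = 0.018659011.
Dept I: Wₕ = 0.22794309; term = 0.22794309²·(1 − 0.13217874)·442/1618 = 0.012317623.
Dept IV: Wₕ = 0.32626345; term = 0.32626345²·(1 − 0.13167057)·29.47/2307 = 0.001180739.
Sum = 0.040797016.

0.0408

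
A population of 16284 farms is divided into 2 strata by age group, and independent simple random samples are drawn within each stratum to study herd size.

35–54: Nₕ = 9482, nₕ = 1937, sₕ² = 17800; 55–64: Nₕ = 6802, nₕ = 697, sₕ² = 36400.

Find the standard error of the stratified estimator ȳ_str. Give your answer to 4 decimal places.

Var(ȳ_str) = Σₕ Wₕ²(1 − fₕ)sₕ²/nₕ with Wₕ = Nₕ/N, N = 16284.
35–54: Wₕ = 0.58228936; term = 0.58228936²·(1 − 0.20428180)·17800/1937 = 2.4792903.
55–64: Wₕ = 0.41771064; term = 0.41771064²·(1 − 0.10246986)·36400/697 = 8.1784069.
Sum = 10.657697.
SE = √(10.657697) = 3.2646.

3.2646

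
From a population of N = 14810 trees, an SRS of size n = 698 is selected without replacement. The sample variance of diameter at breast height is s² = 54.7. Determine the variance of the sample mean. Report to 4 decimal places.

0.0747

Under SRS without replacement, Var(ȳ) = (1 − f)·s²/n with f = n/N = 698/14810 = 0.04713032.
Var(ȳ) = (1 − 0.04713032)·54.7/698 = 0.95286968·0.078366762 = 0.074673312.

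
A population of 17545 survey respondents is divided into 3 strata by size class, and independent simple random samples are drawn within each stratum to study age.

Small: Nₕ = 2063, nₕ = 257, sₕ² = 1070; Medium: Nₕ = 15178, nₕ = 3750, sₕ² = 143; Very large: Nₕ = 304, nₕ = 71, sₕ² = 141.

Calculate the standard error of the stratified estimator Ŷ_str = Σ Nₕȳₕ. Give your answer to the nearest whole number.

Var(Ŷ_str) = Σₕ Nₕ²(1 − fₕ)sₕ²/nₕ.
Small: 2063²·(1 − 257/2063)·1070/257 = 1.5511994 × 10^7.
Medium: 15178²·(1 − 3750/15178)·143/3750 = 6.6143862 × 10^6.
Very large: 304²·(1 − 71/304)·141/71 = 140666.37.
Sum = 2.2267047 × 10^7.
SE = √(2.2267047 × 10^7) = 4719.

4719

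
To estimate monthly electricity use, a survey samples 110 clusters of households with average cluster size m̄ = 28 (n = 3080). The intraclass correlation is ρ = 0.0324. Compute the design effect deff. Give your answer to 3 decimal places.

1.875

deff = 1 + (28 − 1)·0.0324 = 1 + 0.8748 = 1.8748.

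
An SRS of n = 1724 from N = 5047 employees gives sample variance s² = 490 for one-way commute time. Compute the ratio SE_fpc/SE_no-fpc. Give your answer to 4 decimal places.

0.8114

f = n/N = 1724/5047 = 0.34158906.
SE_no-fpc = √(s²/n) = 0.53312544; SE_fpc = √((1−f)s²/n) = 0.43259145.
Ratio = √(1−f) = 0.81142525.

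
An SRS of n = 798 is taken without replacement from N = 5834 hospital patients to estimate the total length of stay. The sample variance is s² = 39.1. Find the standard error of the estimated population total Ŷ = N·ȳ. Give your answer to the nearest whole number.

Var(Ŷ) = N²·Var(ȳ) = N²·(1 − n/N)·s²/n.
f = 798/5834 = 0.13678437; Var(ȳ) = 0.86321563·39.1/798 = 0.042295403.
Var(Ŷ) = 5834² · 0.042295403 = 1.4395476 × 10^6.
SE(Ŷ) = √(1.4395476 × 10^6) = 1200.

1200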